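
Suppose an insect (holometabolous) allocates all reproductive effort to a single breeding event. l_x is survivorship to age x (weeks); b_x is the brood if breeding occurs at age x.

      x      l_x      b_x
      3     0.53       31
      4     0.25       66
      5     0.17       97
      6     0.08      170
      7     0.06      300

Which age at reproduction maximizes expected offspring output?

7

Expected offspring if breeding at age x = l_x × b_x:
  age 3: 0.53 × 31 = 16.430
  age 4: 0.25 × 66 = 16.500
  age 5: 0.17 × 97 = 16.490
  age 6: 0.08 × 170 = 13.600
  age 7: 0.06 × 300 = 18.000
Maximum at age 7 (18.000).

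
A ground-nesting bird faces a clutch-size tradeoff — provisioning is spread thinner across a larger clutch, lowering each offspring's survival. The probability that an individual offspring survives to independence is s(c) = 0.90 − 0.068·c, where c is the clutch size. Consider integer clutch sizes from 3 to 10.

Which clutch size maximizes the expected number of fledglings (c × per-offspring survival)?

Expected fledglings = c × s(c):
  c=3: 3 × 0.696 = 2.088
  c=4: 4 × 0.628 = 2.512
  c=5: 5 × 0.560 = 2.800
  c=6: 6 × 0.492 = 2.952
  c=7: 7 × 0.424 = 2.968
  c=8: 8 × 0.356 = 2.848
  c=9: 9 × 0.288 = 2.592
  c=10: 10 × 0.220 = 2.200
Maximum at c = 7 (2.968 fledglings).

7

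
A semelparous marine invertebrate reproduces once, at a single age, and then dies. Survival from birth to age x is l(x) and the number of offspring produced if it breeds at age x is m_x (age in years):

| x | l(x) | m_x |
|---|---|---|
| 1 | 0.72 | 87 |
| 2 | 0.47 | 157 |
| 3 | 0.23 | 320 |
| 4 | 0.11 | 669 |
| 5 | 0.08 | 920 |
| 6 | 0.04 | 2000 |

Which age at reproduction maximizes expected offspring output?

Expected offspring if breeding at age x = l(x) × m_x:
  age 1: 0.72 × 87 = 62.640
  age 2: 0.47 × 157 = 73.790
  age 3: 0.23 × 320 = 73.600
  age 4: 0.11 × 669 = 73.590
  age 5: 0.08 × 920 = 73.600
  age 6: 0.04 × 2000 = 80.000
Maximum at age 6 (80.000).

6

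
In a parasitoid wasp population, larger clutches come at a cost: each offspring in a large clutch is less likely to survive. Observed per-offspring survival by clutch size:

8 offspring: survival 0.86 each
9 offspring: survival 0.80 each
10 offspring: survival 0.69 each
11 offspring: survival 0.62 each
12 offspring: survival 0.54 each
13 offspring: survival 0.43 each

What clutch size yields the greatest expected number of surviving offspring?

Expected surviving offspring = c × s(c):
  c=8: 8 × 0.86 = 6.880
  c=9: 9 × 0.80 = 7.200
  c=10: 10 × 0.69 = 6.900
  c=11: 11 × 0.62 = 6.820
  c=12: 12 × 0.54 = 6.480
  c=13: 13 × 0.43 = 5.590
Maximum at c = 9 (7.200 surviving offspring).

9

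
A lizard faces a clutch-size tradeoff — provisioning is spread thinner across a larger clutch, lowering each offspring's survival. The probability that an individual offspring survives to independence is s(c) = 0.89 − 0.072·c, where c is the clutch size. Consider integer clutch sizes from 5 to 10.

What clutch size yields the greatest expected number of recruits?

Expected recruits = c × s(c):
  c=5: 5 × 0.530 = 2.650
  c=6: 6 × 0.458 = 2.748
  c=7: 7 × 0.386 = 2.702
  c=8: 8 × 0.314 = 2.512
  c=9: 9 × 0.242 = 2.178
  c=10: 10 × 0.170 = 1.700
Maximum at c = 6 (2.748 recruits).

6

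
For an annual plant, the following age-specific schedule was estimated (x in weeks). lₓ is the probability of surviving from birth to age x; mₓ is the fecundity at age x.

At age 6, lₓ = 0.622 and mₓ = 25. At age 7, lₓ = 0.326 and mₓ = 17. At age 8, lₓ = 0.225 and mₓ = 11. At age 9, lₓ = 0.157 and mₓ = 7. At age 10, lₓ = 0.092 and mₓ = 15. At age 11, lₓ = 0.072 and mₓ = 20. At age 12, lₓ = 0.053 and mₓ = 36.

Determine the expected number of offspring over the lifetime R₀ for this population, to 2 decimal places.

29.39

R₀ = Σ lₓ mₓ:
  age 6: 0.622 × 25 = 15.5500
  age 7: 0.326 × 17 = 5.5420
  age 8: 0.225 × 11 = 2.4750
  age 9: 0.157 × 7 = 1.0990
  age 10: 0.092 × 15 = 1.3800
  age 11: 0.072 × 20 = 1.4400
  age 12: 0.053 × 36 = 1.9080
R₀ = 15.5500 + 5.5420 + 2.4750 + 1.0990 + 1.3800 + 1.4400 + 1.9080 = 29.3940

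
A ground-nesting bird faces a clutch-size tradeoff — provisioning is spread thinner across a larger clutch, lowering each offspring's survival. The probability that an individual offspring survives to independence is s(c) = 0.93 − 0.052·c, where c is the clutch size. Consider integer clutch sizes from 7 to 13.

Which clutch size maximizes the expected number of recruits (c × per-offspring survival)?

Expected recruits = c × s(c):
  c=7: 7 × 0.566 = 3.962
  c=8: 8 × 0.514 = 4.112
  c=9: 9 × 0.462 = 4.158
  c=10: 10 × 0.410 = 4.100
  c=11: 11 × 0.358 = 3.938
  c=12: 12 × 0.306 = 3.672
  c=13: 13 × 0.254 = 3.302
Maximum at c = 9 (4.158 recruits).

9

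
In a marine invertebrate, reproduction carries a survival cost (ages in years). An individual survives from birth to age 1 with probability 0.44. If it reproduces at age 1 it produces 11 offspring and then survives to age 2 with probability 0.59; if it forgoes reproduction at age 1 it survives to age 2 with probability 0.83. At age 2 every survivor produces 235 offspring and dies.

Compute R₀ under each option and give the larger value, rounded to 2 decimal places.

breed at age 1: R₀ = 0.44 × (11 + 0.59 × 235) = 0.44 × 149.6500 = 65.8460
delay to age 2: R₀ = 0.44 × (0.83 × 235) = 0.44 × 195.0500 = 85.8220
Higher: delay to age 2 (85.8220).

85.82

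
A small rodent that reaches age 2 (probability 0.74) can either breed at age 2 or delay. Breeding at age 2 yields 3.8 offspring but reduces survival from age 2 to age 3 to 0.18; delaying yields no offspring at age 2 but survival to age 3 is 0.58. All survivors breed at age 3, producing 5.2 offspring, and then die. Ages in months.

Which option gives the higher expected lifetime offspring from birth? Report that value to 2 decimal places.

breed at age 2: R₀ = 0.74 × (3.8 + 0.18 × 5.2) = 0.74 × 4.7360 = 3.5046
delay to age 3: R₀ = 0.74 × (0.58 × 5.2) = 0.74 × 3.0160 = 2.2318
Higher: breed at age 2 (3.5046).

3.50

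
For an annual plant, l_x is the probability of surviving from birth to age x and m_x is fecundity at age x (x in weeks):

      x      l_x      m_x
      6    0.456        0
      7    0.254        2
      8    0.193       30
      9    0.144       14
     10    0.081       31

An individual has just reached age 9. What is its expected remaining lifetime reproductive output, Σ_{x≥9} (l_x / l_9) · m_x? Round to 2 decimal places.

l_9 = 0.144. Conditional survival from age 9 to x is l_x / l_9.
  x=9: (0.144/0.144) × 14 = 14.0000
  x=10: (0.081/0.144) × 31 = 17.4375
Sum = 14.0000 + 17.4375 = 31.4375

31.44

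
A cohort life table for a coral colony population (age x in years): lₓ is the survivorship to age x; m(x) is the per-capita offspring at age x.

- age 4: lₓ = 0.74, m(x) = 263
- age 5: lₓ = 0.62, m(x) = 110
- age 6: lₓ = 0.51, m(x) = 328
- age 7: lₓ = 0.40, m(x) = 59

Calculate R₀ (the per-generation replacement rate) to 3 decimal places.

453.700

R₀ = Σ lₓ m(x):
  age 4: 0.74 × 263 = 194.6200
  age 5: 0.62 × 110 = 68.2000
  age 6: 0.51 × 328 = 167.2800
  age 7: 0.40 × 59 = 23.6000
R₀ = 194.6200 + 68.2000 + 167.2800 + 23.6000 = 453.7000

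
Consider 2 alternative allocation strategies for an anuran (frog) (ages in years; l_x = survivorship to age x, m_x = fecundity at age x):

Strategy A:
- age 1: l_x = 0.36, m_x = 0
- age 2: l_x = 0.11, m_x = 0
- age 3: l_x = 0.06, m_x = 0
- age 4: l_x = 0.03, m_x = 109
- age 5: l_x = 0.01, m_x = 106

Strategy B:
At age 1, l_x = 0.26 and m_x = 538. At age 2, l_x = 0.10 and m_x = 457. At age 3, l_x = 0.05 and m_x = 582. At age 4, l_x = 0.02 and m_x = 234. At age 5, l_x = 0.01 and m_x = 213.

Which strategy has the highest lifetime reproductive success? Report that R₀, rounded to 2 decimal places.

Strategy A: R₀ = 0.36×0 + 0.11×0 + 0.06×0 + 0.03×109 + 0.01×106 = 4.3300
Strategy B: R₀ = 0.26×538 + 0.10×457 + 0.05×582 + 0.02×234 + 0.01×213 = 221.4900
Highest R₀: strategy B with 221.4900.

221.49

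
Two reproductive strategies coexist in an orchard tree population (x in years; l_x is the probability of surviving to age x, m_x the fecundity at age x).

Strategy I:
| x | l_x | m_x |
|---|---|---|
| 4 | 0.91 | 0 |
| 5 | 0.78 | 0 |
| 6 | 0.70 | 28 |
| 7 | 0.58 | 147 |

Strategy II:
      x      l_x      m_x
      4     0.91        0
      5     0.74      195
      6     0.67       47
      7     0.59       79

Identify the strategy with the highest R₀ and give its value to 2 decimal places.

Strategy I: R₀ = 0.91×0 + 0.78×0 + 0.70×28 + 0.58×147 = 104.8600
Strategy II: R₀ = 0.91×0 + 0.74×195 + 0.67×47 + 0.59×79 = 222.4000
Highest R₀: strategy II with 222.4000.

222.40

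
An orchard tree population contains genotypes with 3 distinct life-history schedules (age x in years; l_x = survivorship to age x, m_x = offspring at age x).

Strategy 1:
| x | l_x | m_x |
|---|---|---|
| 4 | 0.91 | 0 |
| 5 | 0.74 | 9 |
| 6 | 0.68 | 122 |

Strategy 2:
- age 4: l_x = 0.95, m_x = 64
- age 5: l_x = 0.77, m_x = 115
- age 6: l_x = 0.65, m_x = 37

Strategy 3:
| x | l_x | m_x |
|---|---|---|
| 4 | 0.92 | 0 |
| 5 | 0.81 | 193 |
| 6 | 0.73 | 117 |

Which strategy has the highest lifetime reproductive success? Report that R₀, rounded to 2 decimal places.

Strategy 1: R₀ = 0.91×0 + 0.74×9 + 0.68×122 = 89.6200
Strategy 2: R₀ = 0.95×64 + 0.77×115 + 0.65×37 = 173.4000
Strategy 3: R₀ = 0.92×0 + 0.81×193 + 0.73×117 = 241.7400
Highest R₀: strategy 3 with 241.7400.

241.74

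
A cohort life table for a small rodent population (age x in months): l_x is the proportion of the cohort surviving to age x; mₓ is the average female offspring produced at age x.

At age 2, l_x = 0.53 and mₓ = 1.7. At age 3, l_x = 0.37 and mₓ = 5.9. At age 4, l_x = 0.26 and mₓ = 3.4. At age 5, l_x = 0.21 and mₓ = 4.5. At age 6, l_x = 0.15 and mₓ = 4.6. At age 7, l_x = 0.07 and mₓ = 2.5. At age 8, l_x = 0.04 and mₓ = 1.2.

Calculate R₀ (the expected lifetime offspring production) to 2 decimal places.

R₀ = Σ l_x mₓ:
  age 2: 0.53 × 1.7 = 0.9010
  age 3: 0.37 × 5.9 = 2.1830
  age 4: 0.26 × 3.4 = 0.8840
  age 5: 0.21 × 4.5 = 0.9450
  age 6: 0.15 × 4.6 = 0.6900
  age 7: 0.07 × 2.5 = 0.1750
  age 8: 0.04 × 1.2 = 0.0480
R₀ = 0.9010 + 2.1830 + 0.8840 + 0.9450 + 0.6900 + 0.1750 + 0.0480 = 5.8260

5.83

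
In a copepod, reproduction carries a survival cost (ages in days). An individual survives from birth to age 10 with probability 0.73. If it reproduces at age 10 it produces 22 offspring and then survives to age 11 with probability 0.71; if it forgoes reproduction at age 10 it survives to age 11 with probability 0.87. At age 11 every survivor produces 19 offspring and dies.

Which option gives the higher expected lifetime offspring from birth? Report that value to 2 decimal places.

breed at age 10: R₀ = 0.73 × (22 + 0.71 × 19) = 0.73 × 35.4900 = 25.9077
delay to age 11: R₀ = 0.73 × (0.87 × 19) = 0.73 × 16.5300 = 12.0669
Higher: breed at age 10 (25.9077).

25.91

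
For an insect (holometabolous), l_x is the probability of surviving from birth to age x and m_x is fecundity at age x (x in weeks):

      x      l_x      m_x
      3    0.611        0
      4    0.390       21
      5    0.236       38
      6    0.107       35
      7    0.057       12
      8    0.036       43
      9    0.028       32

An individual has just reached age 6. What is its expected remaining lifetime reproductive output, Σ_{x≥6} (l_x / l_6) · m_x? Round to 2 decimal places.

64.23

l_6 = 0.107. Conditional survival from age 6 to x is l_x / l_6.
  x=6: (0.107/0.107) × 35 = 35.0000
  x=7: (0.057/0.107) × 12 = 6.3925
  x=8: (0.036/0.107) × 43 = 14.4673
  x=9: (0.028/0.107) × 32 = 8.3738
Sum = 35.0000 + 6.3925 + 14.4673 + 8.3738 = 64.2336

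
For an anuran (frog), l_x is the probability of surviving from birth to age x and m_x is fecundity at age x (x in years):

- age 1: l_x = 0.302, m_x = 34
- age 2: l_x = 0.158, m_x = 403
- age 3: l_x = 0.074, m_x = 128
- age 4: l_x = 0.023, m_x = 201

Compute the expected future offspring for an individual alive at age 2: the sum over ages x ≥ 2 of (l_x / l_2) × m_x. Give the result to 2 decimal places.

492.21

l_2 = 0.158. Conditional survival from age 2 to x is l_x / l_2.
  x=2: (0.158/0.158) × 403 = 403.0000
  x=3: (0.074/0.158) × 128 = 59.9494
  x=4: (0.023/0.158) × 201 = 29.2595
Sum = 403.0000 + 59.9494 + 29.2595 = 492.2089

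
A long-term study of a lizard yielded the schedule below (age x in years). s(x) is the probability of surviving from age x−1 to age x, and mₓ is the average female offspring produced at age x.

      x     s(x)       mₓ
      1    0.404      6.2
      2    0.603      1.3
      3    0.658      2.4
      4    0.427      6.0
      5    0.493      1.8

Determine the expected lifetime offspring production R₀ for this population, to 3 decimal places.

3.678

Survivorship from birth: l_x = s_1·s_2·…·s_x.
  l_1 = 0.40400
  l_2 = 0.24361
  l_3 = 0.16030
  l_4 = 0.06845
  l_5 = 0.03374
R₀ = Σ l_x mₓ:
  age 1: 0.40400 × 6.2 = 2.5048
  age 2: 0.24361 × 1.3 = 0.3167
  age 3: 0.16030 × 2.4 = 0.3847
  age 4: 0.06845 × 6.0 = 0.4107
  age 5: 0.03374 × 1.8 = 0.0607
R₀ = 2.5048 + 0.3167 + 0.3847 + 0.4107 + 0.0607 = 3.6776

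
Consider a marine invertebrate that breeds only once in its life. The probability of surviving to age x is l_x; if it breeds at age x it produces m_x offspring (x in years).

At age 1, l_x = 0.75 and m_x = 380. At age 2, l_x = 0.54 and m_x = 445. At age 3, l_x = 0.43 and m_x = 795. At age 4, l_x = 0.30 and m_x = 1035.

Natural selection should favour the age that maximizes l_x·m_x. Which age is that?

Expected offspring if breeding at age x = l_x × m_x:
  age 1: 0.75 × 380 = 285.000
  age 2: 0.54 × 445 = 240.300
  age 3: 0.43 × 795 = 341.850
  age 4: 0.30 × 1035 = 310.500
Maximum at age 3 (341.850).

3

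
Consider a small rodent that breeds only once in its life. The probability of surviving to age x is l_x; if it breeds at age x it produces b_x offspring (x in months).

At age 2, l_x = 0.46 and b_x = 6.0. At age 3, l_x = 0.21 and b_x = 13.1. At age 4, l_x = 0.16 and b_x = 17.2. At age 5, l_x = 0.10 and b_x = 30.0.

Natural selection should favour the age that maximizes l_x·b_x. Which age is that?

Expected offspring if breeding at age x = l_x × b_x:
  age 2: 0.46 × 6.0 = 2.760
  age 3: 0.21 × 13.1 = 2.751
  age 4: 0.16 × 17.2 = 2.752
  age 5: 0.10 × 30.0 = 3.000
Maximum at age 5 (3.000).

5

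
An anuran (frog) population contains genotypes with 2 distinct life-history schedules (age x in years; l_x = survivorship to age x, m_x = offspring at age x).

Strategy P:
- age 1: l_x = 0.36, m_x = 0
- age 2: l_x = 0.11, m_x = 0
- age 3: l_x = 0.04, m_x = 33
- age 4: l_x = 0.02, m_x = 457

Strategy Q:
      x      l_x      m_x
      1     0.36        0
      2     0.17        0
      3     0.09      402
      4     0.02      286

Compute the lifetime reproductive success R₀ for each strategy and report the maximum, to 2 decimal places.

41.90

Strategy P: R₀ = 0.36×0 + 0.11×0 + 0.04×33 + 0.02×457 = 10.4600
Strategy Q: R₀ = 0.36×0 + 0.17×0 + 0.09×402 + 0.02×286 = 41.9000
Highest R₀: strategy Q with 41.9000.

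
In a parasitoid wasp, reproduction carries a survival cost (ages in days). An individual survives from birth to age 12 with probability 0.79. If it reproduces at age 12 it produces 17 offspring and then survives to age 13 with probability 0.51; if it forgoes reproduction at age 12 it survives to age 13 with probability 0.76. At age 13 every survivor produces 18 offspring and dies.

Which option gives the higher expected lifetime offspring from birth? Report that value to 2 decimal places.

20.68

breed at age 12: R₀ = 0.79 × (17 + 0.51 × 18) = 0.79 × 26.1800 = 20.6822
delay to age 13: R₀ = 0.79 × (0.76 × 18) = 0.79 × 13.6800 = 10.8072
Higher: breed at age 12 (20.6822).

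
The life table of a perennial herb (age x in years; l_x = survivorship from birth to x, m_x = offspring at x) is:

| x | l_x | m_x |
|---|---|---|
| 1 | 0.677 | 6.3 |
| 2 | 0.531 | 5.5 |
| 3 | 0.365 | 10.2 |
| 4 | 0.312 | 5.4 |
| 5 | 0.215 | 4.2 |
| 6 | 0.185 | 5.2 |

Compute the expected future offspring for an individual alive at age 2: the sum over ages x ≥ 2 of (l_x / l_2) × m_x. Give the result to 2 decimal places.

l_2 = 0.531. Conditional survival from age 2 to x is l_x / l_2.
  x=2: (0.531/0.531) × 5.5 = 5.5000
  x=3: (0.365/0.531) × 10.2 = 7.0113
  x=4: (0.312/0.531) × 5.4 = 3.1729
  x=5: (0.215/0.531) × 4.2 = 1.7006
  x=6: (0.185/0.531) × 5.2 = 1.8117
Sum = 5.5000 + 7.0113 + 3.1729 + 1.7006 + 1.8117 = 19.1964

19.20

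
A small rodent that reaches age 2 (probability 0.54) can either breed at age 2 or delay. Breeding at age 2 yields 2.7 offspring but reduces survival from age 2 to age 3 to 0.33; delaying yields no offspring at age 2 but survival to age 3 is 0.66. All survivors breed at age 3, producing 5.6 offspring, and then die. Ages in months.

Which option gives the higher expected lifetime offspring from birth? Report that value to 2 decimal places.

breed at age 2: R₀ = 0.54 × (2.7 + 0.33 × 5.6) = 0.54 × 4.5480 = 2.4559
delay to age 3: R₀ = 0.54 × (0.66 × 5.6) = 0.54 × 3.6960 = 1.9958
Higher: breed at age 2 (2.4559).

2.46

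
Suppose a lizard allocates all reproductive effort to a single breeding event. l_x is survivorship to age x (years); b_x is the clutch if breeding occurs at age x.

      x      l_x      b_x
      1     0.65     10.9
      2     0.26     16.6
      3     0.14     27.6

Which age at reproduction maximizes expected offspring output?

Expected offspring if breeding at age x = l_x × b_x:
  age 1: 0.65 × 10.9 = 7.085
  age 2: 0.26 × 16.6 = 4.316
  age 3: 0.14 × 27.6 = 3.864
Maximum at age 1 (7.085).

1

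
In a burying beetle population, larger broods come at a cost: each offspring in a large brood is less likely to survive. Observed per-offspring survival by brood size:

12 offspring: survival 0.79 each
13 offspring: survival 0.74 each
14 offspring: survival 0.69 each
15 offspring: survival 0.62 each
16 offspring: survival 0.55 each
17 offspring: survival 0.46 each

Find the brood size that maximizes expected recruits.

Expected recruits = c × s(c):
  c=12: 12 × 0.79 = 9.480
  c=13: 13 × 0.74 = 9.620
  c=14: 14 × 0.69 = 9.660
  c=15: 15 × 0.62 = 9.300
  c=16: 16 × 0.55 = 8.800
  c=17: 17 × 0.46 = 7.820
Maximum at c = 14 (9.660 recruits).

14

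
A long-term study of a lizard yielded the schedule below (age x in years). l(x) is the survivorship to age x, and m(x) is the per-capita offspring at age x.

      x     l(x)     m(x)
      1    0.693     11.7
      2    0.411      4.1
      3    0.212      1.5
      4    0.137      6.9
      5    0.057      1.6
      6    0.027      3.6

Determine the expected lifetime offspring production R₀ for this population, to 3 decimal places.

R₀ = Σ l(x) m(x):
  age 1: 0.693 × 11.7 = 8.1081
  age 2: 0.411 × 4.1 = 1.6851
  age 3: 0.212 × 1.5 = 0.3180
  age 4: 0.137 × 6.9 = 0.9453
  age 5: 0.057 × 1.6 = 0.0912
  age 6: 0.027 × 3.6 = 0.0972
R₀ = 8.1081 + 1.6851 + 0.3180 + 0.9453 + 0.0912 + 0.0972 = 11.2449

11.245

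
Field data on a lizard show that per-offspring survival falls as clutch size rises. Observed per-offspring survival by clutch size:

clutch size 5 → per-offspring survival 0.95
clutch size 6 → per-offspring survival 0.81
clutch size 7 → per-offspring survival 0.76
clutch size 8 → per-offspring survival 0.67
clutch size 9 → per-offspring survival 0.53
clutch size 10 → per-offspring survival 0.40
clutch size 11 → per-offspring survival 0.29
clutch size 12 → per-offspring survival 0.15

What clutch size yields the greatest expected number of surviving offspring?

Expected surviving offspring = c × s(c):
  c=5: 5 × 0.95 = 4.750
  c=6: 6 × 0.81 = 4.860
  c=7: 7 × 0.76 = 5.320
  c=8: 8 × 0.67 = 5.360
  c=9: 9 × 0.53 = 4.770
  c=10: 10 × 0.40 = 4.000
  c=11: 11 × 0.29 = 3.190
  c=12: 12 × 0.15 = 1.800
Maximum at c = 8 (5.360 surviving offspring).

8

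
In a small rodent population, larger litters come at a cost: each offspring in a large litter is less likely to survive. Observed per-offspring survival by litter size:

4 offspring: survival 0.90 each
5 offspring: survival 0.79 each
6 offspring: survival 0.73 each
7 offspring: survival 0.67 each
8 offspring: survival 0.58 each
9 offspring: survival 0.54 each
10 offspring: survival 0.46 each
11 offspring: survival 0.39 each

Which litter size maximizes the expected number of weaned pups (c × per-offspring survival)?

Expected weaned pups = c × s(c):
  c=4: 4 × 0.90 = 3.600
  c=5: 5 × 0.79 = 3.950
  c=6: 6 × 0.73 = 4.380
  c=7: 7 × 0.67 = 4.690
  c=8: 8 × 0.58 = 4.640
  c=9: 9 × 0.54 = 4.860
  c=10: 10 × 0.46 = 4.600
  c=11: 11 × 0.39 = 4.290
Maximum at c = 9 (4.860 weaned pups).

9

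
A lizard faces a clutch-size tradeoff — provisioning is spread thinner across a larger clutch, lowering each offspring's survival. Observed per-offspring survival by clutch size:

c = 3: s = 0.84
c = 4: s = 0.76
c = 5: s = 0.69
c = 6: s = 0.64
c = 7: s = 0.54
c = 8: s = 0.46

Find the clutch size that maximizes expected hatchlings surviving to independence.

Expected hatchlings surviving to independence = c × s(c):
  c=3: 3 × 0.84 = 2.520
  c=4: 4 × 0.76 = 3.040
  c=5: 5 × 0.69 = 3.450
  c=6: 6 × 0.64 = 3.840
  c=7: 7 × 0.54 = 3.780
  c=8: 8 × 0.46 = 3.680
Maximum at c = 6 (3.840 hatchlings surviving to independence).

6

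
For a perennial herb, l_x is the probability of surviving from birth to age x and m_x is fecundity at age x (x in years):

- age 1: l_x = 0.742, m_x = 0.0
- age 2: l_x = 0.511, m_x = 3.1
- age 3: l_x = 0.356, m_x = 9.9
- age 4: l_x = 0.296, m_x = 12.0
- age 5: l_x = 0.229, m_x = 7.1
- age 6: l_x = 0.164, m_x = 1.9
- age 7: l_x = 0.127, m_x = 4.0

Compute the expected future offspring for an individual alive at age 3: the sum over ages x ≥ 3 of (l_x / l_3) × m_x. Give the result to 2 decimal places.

26.75

l_3 = 0.356. Conditional survival from age 3 to x is l_x / l_3.
  x=3: (0.356/0.356) × 9.9 = 9.9000
  x=4: (0.296/0.356) × 12.0 = 9.9775
  x=5: (0.229/0.356) × 7.1 = 4.5671
  x=6: (0.164/0.356) × 1.9 = 0.8753
  x=7: (0.127/0.356) × 4.0 = 1.4270
Sum = 9.9000 + 9.9775 + 4.5671 + 0.8753 + 1.4270 = 26.7469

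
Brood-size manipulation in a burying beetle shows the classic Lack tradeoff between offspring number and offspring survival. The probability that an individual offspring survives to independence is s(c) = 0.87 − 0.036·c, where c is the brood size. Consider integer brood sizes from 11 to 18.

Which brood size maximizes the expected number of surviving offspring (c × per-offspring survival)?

12

Expected surviving offspring = c × s(c):
  c=11: 11 × 0.474 = 5.214
  c=12: 12 × 0.438 = 5.256
  c=13: 13 × 0.402 = 5.226
  c=14: 14 × 0.366 = 5.124
  c=15: 15 × 0.330 = 4.950
  c=16: 16 × 0.294 = 4.704
  c=17: 17 × 0.258 = 4.386
  c=18: 18 × 0.222 = 3.996
Maximum at c = 12 (5.256 surviving offspring).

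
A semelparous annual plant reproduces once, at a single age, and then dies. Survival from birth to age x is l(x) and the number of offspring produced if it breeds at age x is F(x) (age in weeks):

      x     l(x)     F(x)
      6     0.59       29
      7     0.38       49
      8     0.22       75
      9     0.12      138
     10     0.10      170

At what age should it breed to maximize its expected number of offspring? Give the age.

7

Expected offspring if breeding at age x = l(x) × F(x):
  age 6: 0.59 × 29 = 17.110
  age 7: 0.38 × 49 = 18.620
  age 8: 0.22 × 75 = 16.500
  age 9: 0.12 × 138 = 16.560
  age 10: 0.10 × 170 = 17.000
Maximum at age 7 (18.620).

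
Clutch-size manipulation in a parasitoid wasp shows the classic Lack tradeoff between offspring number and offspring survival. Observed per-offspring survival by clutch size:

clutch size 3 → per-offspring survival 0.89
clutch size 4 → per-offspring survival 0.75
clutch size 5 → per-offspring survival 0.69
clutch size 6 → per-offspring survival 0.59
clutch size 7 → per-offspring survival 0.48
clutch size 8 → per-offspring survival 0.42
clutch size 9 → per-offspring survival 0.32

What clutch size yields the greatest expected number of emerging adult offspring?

6

Expected emerging adult offspring = c × s(c):
  c=3: 3 × 0.89 = 2.670
  c=4: 4 × 0.75 = 3.000
  c=5: 5 × 0.69 = 3.450
  c=6: 6 × 0.59 = 3.540
  c=7: 7 × 0.48 = 3.360
  c=8: 8 × 0.42 = 3.360
  c=9: 9 × 0.32 = 2.880
Maximum at c = 6 (3.540 emerging adult offspring).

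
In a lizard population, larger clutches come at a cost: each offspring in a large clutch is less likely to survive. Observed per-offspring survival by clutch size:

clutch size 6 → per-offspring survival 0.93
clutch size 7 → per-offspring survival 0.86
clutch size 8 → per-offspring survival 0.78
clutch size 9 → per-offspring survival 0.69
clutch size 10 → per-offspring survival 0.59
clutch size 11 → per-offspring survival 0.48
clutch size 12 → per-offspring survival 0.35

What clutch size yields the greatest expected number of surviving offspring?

8

Expected surviving offspring = c × s(c):
  c=6: 6 × 0.93 = 5.580
  c=7: 7 × 0.86 = 6.020
  c=8: 8 × 0.78 = 6.240
  c=9: 9 × 0.69 = 6.210
  c=10: 10 × 0.59 = 5.900
  c=11: 11 × 0.48 = 5.280
  c=12: 12 × 0.35 = 4.200
Maximum at c = 8 (6.240 surviving offspring).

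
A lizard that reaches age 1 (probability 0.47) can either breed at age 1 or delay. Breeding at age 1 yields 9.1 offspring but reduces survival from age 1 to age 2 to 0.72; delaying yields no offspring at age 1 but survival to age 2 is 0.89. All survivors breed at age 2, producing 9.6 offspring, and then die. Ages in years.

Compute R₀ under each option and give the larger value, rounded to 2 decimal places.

7.53

breed at age 1: R₀ = 0.47 × (9.1 + 0.72 × 9.6) = 0.47 × 16.0120 = 7.5256
delay to age 2: R₀ = 0.47 × (0.89 × 9.6) = 0.47 × 8.5440 = 4.0157
Higher: breed at age 1 (7.5256).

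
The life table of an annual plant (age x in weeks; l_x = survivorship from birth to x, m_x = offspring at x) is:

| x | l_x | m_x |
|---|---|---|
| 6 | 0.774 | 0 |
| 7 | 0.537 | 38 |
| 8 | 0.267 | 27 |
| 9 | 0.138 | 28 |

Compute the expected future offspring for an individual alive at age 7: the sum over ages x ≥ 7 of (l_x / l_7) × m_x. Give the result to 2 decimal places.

l_7 = 0.537. Conditional survival from age 7 to x is l_x / l_7.
  x=7: (0.537/0.537) × 38 = 38.0000
  x=8: (0.267/0.537) × 27 = 13.4246
  x=9: (0.138/0.537) × 28 = 7.1955
Sum = 38.0000 + 13.4246 + 7.1955 = 58.6201

58.62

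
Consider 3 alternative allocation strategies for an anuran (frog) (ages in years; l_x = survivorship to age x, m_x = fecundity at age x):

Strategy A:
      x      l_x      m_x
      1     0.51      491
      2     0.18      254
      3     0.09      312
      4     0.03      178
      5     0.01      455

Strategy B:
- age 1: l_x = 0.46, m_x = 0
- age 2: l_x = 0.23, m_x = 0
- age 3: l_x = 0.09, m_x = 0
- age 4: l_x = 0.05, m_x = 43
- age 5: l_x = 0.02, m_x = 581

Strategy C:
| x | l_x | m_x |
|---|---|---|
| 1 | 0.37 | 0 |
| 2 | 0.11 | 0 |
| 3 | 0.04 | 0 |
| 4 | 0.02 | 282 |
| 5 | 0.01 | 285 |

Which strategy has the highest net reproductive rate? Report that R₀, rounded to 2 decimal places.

Strategy A: R₀ = 0.51×491 + 0.18×254 + 0.09×312 + 0.03×178 + 0.01×455 = 334.1000
Strategy B: R₀ = 0.46×0 + 0.23×0 + 0.09×0 + 0.05×43 + 0.02×581 = 13.7700
Strategy C: R₀ = 0.37×0 + 0.11×0 + 0.04×0 + 0.02×282 + 0.01×285 = 8.4900
Highest R₀: strategy A with 334.1000.

334.10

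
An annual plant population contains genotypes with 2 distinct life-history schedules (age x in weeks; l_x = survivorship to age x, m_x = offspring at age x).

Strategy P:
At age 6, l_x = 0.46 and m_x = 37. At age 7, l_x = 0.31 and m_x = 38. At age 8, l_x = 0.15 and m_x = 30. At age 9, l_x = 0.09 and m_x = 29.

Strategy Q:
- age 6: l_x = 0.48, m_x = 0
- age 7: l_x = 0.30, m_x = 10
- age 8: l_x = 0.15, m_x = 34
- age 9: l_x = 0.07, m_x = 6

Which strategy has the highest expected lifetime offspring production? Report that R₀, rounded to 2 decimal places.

35.91

Strategy P: R₀ = 0.46×37 + 0.31×38 + 0.15×30 + 0.09×29 = 35.9100
Strategy Q: R₀ = 0.48×0 + 0.30×10 + 0.15×34 + 0.07×6 = 8.5200
Highest R₀: strategy P with 35.9100.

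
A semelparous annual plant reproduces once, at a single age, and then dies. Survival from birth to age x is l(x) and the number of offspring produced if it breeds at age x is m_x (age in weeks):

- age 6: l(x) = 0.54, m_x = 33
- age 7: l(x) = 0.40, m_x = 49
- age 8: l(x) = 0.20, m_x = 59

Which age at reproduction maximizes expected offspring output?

7

Expected offspring if breeding at age x = l(x) × m_x:
  age 6: 0.54 × 33 = 17.820
  age 7: 0.40 × 49 = 19.600
  age 8: 0.20 × 59 = 11.800
Maximum at age 7 (19.600).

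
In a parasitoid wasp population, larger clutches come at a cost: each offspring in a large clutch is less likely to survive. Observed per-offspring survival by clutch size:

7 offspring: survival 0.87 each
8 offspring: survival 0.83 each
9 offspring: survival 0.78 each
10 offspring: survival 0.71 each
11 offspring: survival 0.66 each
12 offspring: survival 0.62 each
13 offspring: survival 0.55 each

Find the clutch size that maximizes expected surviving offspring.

12

Expected surviving offspring = c × s(c):
  c=7: 7 × 0.87 = 6.090
  c=8: 8 × 0.83 = 6.640
  c=9: 9 × 0.78 = 7.020
  c=10: 10 × 0.71 = 7.100
  c=11: 11 × 0.66 = 7.260
  c=12: 12 × 0.62 = 7.440
  c=13: 13 × 0.55 = 7.150
Maximum at c = 12 (7.440 surviving offspring).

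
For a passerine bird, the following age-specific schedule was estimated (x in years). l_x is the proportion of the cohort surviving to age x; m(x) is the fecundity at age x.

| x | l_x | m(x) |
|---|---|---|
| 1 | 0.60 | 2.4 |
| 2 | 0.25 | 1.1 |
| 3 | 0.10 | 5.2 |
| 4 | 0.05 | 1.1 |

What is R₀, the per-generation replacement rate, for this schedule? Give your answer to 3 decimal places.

2.290

R₀ = Σ l_x m(x):
  age 1: 0.60 × 2.4 = 1.4400
  age 2: 0.25 × 1.1 = 0.2750
  age 3: 0.10 × 5.2 = 0.5200
  age 4: 0.05 × 1.1 = 0.0550
R₀ = 1.4400 + 0.2750 + 0.5200 + 0.0550 = 2.2900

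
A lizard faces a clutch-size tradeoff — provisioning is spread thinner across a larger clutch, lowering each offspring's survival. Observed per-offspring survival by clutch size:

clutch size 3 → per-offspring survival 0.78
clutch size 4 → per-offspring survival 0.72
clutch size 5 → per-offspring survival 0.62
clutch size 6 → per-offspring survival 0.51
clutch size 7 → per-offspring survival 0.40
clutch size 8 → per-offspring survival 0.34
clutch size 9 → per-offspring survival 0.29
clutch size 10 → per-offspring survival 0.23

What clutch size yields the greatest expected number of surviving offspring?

5

Expected surviving offspring = c × s(c):
  c=3: 3 × 0.78 = 2.340
  c=4: 4 × 0.72 = 2.880
  c=5: 5 × 0.62 = 3.100
  c=6: 6 × 0.51 = 3.060
  c=7: 7 × 0.40 = 2.800
  c=8: 8 × 0.34 = 2.720
  c=9: 9 × 0.29 = 2.610
  c=10: 10 × 0.23 = 2.300
Maximum at c = 5 (3.100 surviving offspring).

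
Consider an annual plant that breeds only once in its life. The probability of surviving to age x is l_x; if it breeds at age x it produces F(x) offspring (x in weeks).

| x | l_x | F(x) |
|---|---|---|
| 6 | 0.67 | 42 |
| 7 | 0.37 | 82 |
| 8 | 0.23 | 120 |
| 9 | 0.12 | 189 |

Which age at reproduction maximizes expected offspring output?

7

Expected offspring if breeding at age x = l_x × F(x):
  age 6: 0.67 × 42 = 28.140
  age 7: 0.37 × 82 = 30.340
  age 8: 0.23 × 120 = 27.600
  age 9: 0.12 × 189 = 22.680
Maximum at age 7 (30.340).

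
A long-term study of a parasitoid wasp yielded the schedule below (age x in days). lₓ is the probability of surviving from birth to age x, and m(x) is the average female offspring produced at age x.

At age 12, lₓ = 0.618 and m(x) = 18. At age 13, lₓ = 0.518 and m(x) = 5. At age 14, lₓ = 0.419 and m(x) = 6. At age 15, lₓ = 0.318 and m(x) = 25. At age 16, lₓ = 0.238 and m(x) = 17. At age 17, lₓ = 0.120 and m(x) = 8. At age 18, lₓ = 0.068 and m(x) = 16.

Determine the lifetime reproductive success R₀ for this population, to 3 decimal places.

30.272

R₀ = Σ lₓ m(x):
  age 12: 0.618 × 18 = 11.1240
  age 13: 0.518 × 5 = 2.5900
  age 14: 0.419 × 6 = 2.5140
  age 15: 0.318 × 25 = 7.9500
  age 16: 0.238 × 17 = 4.0460
  age 17: 0.120 × 8 = 0.9600
  age 18: 0.068 × 16 = 1.0880
R₀ = 11.1240 + 2.5900 + 2.5140 + 7.9500 + 4.0460 + 0.9600 + 1.0880 = 30.2720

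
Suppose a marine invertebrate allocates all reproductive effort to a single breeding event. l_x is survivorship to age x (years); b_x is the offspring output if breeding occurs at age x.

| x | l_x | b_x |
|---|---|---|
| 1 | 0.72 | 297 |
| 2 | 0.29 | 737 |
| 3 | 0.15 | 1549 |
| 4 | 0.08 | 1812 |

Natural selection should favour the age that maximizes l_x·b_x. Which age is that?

3

Expected offspring if breeding at age x = l_x × b_x:
  age 1: 0.72 × 297 = 213.840
  age 2: 0.29 × 737 = 213.730
  age 3: 0.15 × 1549 = 232.350
  age 4: 0.08 × 1812 = 144.960
Maximum at age 3 (232.350).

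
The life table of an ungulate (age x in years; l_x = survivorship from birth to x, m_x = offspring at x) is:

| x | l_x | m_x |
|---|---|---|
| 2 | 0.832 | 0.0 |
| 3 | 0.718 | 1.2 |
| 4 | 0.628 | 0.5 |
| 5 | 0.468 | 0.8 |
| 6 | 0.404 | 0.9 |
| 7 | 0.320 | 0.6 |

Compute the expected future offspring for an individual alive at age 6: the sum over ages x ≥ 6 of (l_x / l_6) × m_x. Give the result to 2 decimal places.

1.38

l_6 = 0.404. Conditional survival from age 6 to x is l_x / l_6.
  x=6: (0.404/0.404) × 0.9 = 0.9000
  x=7: (0.320/0.404) × 0.6 = 0.4752
Sum = 0.9000 + 0.4752 = 1.3752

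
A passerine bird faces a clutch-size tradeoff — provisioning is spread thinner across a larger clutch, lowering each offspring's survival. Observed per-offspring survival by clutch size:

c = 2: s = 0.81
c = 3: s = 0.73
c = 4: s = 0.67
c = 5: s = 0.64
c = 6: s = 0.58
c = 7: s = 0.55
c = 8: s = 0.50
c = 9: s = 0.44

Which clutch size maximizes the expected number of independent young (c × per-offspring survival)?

8

Expected independent young = c × s(c):
  c=2: 2 × 0.81 = 1.620
  c=3: 3 × 0.73 = 2.190
  c=4: 4 × 0.67 = 2.680
  c=5: 5 × 0.64 = 3.200
  c=6: 6 × 0.58 = 3.480
  c=7: 7 × 0.55 = 3.850
  c=8: 8 × 0.50 = 4.000
  c=9: 9 × 0.44 = 3.960
Maximum at c = 8 (4.000 independent young).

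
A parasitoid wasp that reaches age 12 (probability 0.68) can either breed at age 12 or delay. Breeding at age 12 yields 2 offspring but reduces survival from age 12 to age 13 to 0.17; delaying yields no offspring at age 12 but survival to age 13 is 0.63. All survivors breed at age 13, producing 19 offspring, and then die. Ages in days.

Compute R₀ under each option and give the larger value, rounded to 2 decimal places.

8.14

breed at age 12: R₀ = 0.68 × (2 + 0.17 × 19) = 0.68 × 5.2300 = 3.5564
delay to age 13: R₀ = 0.68 × (0.63 × 19) = 0.68 × 11.9700 = 8.1396
Higher: delay to age 13 (8.1396).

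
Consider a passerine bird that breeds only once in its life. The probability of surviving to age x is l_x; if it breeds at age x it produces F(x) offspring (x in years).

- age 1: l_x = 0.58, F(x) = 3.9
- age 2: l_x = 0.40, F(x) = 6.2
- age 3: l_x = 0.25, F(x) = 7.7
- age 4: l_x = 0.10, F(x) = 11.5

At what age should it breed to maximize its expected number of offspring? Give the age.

Expected offspring if breeding at age x = l_x × F(x):
  age 1: 0.58 × 3.9 = 2.262
  age 2: 0.40 × 6.2 = 2.480
  age 3: 0.25 × 7.7 = 1.925
  age 4: 0.10 × 11.5 = 1.150
Maximum at age 2 (2.480).

2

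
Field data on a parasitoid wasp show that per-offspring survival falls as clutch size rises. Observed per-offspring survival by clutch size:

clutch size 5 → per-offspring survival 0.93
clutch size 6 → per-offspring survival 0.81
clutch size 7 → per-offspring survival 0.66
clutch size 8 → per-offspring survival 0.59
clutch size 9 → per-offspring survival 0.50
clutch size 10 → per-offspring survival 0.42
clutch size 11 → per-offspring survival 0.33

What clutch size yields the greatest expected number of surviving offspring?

Expected surviving offspring = c × s(c):
  c=5: 5 × 0.93 = 4.650
  c=6: 6 × 0.81 = 4.860
  c=7: 7 × 0.66 = 4.620
  c=8: 8 × 0.59 = 4.720
  c=9: 9 × 0.50 = 4.500
  c=10: 10 × 0.42 = 4.200
  c=11: 11 × 0.33 = 3.630
Maximum at c = 6 (4.860 surviving offspring).

6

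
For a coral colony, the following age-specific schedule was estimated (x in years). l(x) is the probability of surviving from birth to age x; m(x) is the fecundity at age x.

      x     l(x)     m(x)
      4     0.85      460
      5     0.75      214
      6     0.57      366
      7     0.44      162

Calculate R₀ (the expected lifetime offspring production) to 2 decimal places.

831.40

R₀ = Σ l(x) m(x):
  age 4: 0.85 × 460 = 391.0000
  age 5: 0.75 × 214 = 160.5000
  age 6: 0.57 × 366 = 208.6200
  age 7: 0.44 × 162 = 71.2800
R₀ = 391.0000 + 160.5000 + 208.6200 + 71.2800 = 831.4000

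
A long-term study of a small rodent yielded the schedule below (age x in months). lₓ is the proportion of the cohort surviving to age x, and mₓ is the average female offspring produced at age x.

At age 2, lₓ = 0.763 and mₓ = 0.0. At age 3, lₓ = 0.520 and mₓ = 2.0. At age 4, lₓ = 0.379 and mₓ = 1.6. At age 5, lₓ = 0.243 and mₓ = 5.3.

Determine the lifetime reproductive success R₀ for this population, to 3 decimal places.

R₀ = Σ lₓ mₓ:
  age 2: 0.763 × 0.0 = 0.0000
  age 3: 0.520 × 2.0 = 1.0400
  age 4: 0.379 × 1.6 = 0.6064
  age 5: 0.243 × 5.3 = 1.2879
R₀ = 0.0000 + 1.0400 + 0.6064 + 1.2879 = 2.9343

2.934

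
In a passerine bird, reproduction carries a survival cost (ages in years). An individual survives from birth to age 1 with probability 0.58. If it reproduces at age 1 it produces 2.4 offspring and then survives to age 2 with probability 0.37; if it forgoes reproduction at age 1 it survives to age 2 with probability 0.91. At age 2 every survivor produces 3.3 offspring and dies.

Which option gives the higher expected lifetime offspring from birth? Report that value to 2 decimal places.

2.10

breed at age 1: R₀ = 0.58 × (2.4 + 0.37 × 3.3) = 0.58 × 3.6210 = 2.1002
delay to age 2: R₀ = 0.58 × (0.91 × 3.3) = 0.58 × 3.0030 = 1.7417
Higher: breed at age 1 (2.1002).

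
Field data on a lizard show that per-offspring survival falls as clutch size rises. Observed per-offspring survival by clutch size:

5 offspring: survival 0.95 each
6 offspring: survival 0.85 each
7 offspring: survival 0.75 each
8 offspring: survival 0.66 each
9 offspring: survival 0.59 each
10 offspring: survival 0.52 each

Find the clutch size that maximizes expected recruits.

Expected recruits = c × s(c):
  c=5: 5 × 0.95 = 4.750
  c=6: 6 × 0.85 = 5.100
  c=7: 7 × 0.75 = 5.250
  c=8: 8 × 0.66 = 5.280
  c=9: 9 × 0.59 = 5.310
  c=10: 10 × 0.52 = 5.200
Maximum at c = 9 (5.310 recruits).

9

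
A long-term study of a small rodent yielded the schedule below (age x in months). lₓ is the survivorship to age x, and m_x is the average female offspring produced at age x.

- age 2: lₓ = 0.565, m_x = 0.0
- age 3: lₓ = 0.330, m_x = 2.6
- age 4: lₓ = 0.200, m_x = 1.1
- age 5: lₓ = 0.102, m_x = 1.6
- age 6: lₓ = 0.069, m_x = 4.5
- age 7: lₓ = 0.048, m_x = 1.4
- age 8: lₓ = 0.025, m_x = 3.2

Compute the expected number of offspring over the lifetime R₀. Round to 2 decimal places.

R₀ = Σ lₓ m_x:
  age 2: 0.565 × 0.0 = 0.0000
  age 3: 0.330 × 2.6 = 0.8580
  age 4: 0.200 × 1.1 = 0.2200
  age 5: 0.102 × 1.6 = 0.1632
  age 6: 0.069 × 4.5 = 0.3105
  age 7: 0.048 × 1.4 = 0.0672
  age 8: 0.025 × 3.2 = 0.0800
R₀ = 0.0000 + 0.8580 + 0.2200 + 0.1632 + 0.3105 + 0.0672 + 0.0800 = 1.6989

1.70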